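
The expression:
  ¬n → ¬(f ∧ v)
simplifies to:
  n ∨ ¬f ∨ ¬v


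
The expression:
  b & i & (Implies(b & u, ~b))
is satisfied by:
  {i: True, b: True, u: False}


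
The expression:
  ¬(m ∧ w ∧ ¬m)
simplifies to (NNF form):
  True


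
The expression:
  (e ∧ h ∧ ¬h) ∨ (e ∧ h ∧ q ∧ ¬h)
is never true.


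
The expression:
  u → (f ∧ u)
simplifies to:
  f ∨ ¬u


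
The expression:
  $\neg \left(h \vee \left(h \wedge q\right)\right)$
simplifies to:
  $\neg h$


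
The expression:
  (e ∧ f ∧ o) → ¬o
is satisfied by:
  {e: False, o: False, f: False}
  {f: True, e: False, o: False}
  {o: True, e: False, f: False}
  {f: True, o: True, e: False}
  {e: True, f: False, o: False}
  {f: True, e: True, o: False}
  {o: True, e: True, f: False}


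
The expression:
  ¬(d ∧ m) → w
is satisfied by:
  {m: True, w: True, d: True}
  {m: True, w: True, d: False}
  {w: True, d: True, m: False}
  {w: True, d: False, m: False}
  {m: True, d: True, w: False}


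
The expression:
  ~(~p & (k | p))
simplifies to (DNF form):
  p | ~k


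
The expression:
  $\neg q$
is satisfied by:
  {q: False}


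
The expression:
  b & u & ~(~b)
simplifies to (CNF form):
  b & u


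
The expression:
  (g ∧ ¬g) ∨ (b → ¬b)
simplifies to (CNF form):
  ¬b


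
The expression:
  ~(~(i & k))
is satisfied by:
  {i: True, k: True}


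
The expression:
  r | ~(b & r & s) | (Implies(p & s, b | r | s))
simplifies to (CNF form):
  True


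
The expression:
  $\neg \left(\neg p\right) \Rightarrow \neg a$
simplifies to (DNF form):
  $\neg a \vee \neg p$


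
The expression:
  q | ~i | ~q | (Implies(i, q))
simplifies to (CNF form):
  True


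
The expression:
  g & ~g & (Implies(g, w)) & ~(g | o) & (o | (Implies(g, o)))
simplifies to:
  False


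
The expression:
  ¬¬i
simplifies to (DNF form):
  i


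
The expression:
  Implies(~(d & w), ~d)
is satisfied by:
  {w: True, d: False}
  {d: False, w: False}
  {d: True, w: True}


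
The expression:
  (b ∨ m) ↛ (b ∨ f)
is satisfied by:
  {m: True, f: False, b: False}


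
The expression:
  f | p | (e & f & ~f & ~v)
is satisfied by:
  {p: True, f: True}
  {p: True, f: False}
  {f: True, p: False}


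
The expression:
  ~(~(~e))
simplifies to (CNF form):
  ~e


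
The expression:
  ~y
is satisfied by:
  {y: False}


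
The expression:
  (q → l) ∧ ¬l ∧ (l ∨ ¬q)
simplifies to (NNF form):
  ¬l ∧ ¬q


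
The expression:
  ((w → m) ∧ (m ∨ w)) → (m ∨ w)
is always true.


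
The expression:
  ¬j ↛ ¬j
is never true.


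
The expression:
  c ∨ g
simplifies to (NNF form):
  c ∨ g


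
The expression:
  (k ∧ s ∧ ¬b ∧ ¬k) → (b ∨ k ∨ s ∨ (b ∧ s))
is always true.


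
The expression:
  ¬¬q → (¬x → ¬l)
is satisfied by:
  {x: True, l: False, q: False}
  {l: False, q: False, x: False}
  {x: True, q: True, l: False}
  {q: True, l: False, x: False}
  {x: True, l: True, q: False}
  {l: True, x: False, q: False}
  {x: True, q: True, l: True}


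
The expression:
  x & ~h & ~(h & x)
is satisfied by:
  {x: True, h: False}


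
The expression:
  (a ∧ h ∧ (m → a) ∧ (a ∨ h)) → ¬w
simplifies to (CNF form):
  ¬a ∨ ¬h ∨ ¬w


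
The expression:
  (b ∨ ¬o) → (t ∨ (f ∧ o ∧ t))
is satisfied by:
  {t: True, o: True, b: False}
  {t: True, o: False, b: False}
  {b: True, t: True, o: True}
  {b: True, t: True, o: False}
  {o: True, b: False, t: False}


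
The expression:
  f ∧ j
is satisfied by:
  {j: True, f: True}


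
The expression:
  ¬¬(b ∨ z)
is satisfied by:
  {b: True, z: True}
  {b: True, z: False}
  {z: True, b: False}


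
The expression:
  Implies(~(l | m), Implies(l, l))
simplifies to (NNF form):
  True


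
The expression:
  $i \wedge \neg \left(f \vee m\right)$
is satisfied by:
  {i: True, f: False, m: False}


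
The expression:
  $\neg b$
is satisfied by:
  {b: False}


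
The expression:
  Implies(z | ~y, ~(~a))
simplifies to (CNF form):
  (a | y) & (a | ~z)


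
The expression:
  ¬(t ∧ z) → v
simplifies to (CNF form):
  (t ∨ v) ∧ (v ∨ z)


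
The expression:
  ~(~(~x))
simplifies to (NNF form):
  ~x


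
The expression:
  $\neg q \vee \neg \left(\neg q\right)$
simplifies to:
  $\text{True}$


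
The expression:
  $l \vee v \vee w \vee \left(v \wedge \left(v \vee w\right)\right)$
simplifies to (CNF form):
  $l \vee v \vee w$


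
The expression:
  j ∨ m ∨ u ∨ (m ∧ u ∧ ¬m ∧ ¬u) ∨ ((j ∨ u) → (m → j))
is always true.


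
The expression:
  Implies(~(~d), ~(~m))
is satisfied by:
  {m: True, d: False}
  {d: False, m: False}
  {d: True, m: True}


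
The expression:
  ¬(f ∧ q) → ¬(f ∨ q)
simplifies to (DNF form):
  (f ∧ q) ∨ (¬f ∧ ¬q)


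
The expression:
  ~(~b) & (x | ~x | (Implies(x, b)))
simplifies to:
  b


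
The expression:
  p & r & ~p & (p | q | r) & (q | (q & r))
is never true.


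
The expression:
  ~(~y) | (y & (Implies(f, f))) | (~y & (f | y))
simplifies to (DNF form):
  f | y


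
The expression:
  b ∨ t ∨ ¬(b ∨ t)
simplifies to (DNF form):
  True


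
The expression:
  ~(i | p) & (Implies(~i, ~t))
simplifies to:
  ~i & ~p & ~t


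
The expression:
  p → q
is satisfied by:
  {q: True, p: False}
  {p: False, q: False}
  {p: True, q: True}


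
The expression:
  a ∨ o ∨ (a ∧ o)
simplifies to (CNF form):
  a ∨ o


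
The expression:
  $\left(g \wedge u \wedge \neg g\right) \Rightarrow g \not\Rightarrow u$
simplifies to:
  $\text{True}$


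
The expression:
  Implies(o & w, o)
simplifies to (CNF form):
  True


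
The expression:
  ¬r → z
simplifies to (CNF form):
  r ∨ z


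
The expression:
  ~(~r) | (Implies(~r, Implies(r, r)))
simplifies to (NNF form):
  True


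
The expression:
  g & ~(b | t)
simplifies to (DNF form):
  g & ~b & ~t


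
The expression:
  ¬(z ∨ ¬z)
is never true.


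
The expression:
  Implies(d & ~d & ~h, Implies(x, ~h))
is always true.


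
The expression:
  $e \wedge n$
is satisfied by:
  {e: True, n: True}


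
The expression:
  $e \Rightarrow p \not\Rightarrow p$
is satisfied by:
  {e: False}


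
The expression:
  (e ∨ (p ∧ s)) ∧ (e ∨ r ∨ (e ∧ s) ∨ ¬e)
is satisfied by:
  {e: True, p: True, s: True}
  {e: True, p: True, s: False}
  {e: True, s: True, p: False}
  {e: True, s: False, p: False}
  {p: True, s: True, e: False}


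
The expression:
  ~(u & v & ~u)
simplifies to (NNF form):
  True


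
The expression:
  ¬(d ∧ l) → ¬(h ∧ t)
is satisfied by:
  {l: True, d: True, h: False, t: False}
  {l: True, d: False, h: False, t: False}
  {d: True, l: False, h: False, t: False}
  {l: False, d: False, h: False, t: False}
  {l: True, t: True, d: True, h: False}
  {l: True, t: True, d: False, h: False}
  {t: True, d: True, l: False, h: False}
  {t: True, l: False, d: False, h: False}
  {l: True, h: True, d: True, t: False}
  {l: True, h: True, d: False, t: False}
  {h: True, d: True, l: False, t: False}
  {h: True, l: False, d: False, t: False}
  {l: True, t: True, h: True, d: True}


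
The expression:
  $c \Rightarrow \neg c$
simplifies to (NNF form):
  $\neg c$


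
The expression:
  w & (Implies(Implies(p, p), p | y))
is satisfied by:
  {y: True, p: True, w: True}
  {y: True, w: True, p: False}
  {p: True, w: True, y: False}


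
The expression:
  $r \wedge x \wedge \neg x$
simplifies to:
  $\text{False}$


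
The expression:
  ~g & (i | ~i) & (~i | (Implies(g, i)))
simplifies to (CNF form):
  ~g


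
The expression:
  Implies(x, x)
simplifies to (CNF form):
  True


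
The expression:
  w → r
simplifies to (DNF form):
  r ∨ ¬w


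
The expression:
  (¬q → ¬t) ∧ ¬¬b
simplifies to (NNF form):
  b ∧ (q ∨ ¬t)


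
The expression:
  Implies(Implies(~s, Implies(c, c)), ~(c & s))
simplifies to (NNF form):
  ~c | ~s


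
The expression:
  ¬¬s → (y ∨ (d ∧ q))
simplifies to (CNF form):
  (d ∨ y ∨ ¬s) ∧ (q ∨ y ∨ ¬s)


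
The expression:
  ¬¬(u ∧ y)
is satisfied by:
  {u: True, y: True}


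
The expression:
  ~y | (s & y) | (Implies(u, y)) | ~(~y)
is always true.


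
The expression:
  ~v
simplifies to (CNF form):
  ~v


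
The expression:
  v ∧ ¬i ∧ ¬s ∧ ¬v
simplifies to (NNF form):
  False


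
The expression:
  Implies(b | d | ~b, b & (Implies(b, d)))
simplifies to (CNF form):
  b & d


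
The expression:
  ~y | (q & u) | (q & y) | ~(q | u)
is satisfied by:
  {q: True, u: False, y: False}
  {u: False, y: False, q: False}
  {y: True, q: True, u: False}
  {y: True, u: False, q: False}
  {q: True, u: True, y: False}
  {u: True, q: False, y: False}
  {y: True, u: True, q: True}


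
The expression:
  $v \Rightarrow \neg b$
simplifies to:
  $\neg b \vee \neg v$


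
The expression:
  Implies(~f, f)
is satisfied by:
  {f: True}


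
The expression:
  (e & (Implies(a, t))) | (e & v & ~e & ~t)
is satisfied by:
  {e: True, t: True, a: False}
  {e: True, t: False, a: False}
  {e: True, a: True, t: True}


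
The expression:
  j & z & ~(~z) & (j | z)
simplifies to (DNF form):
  j & z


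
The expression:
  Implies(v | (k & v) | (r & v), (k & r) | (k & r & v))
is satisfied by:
  {r: True, k: True, v: False}
  {r: True, k: False, v: False}
  {k: True, r: False, v: False}
  {r: False, k: False, v: False}
  {r: True, v: True, k: True}


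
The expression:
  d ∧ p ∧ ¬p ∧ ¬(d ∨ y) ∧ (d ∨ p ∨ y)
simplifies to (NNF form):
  False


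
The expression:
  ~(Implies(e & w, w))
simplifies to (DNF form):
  False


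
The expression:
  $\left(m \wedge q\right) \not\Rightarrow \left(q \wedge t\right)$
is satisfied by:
  {m: True, q: True, t: False}


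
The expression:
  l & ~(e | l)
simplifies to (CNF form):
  False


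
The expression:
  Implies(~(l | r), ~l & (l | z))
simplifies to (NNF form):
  l | r | z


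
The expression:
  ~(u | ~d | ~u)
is never true.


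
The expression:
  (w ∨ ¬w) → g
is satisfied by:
  {g: True}


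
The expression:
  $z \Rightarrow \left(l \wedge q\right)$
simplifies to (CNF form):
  $\left(l \vee \neg z\right) \wedge \left(q \vee \neg z\right)$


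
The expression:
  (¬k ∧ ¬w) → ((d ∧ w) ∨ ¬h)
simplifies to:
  k ∨ w ∨ ¬h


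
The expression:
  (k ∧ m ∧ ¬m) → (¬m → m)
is always true.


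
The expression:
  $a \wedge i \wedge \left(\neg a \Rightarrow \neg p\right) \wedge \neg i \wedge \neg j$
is never true.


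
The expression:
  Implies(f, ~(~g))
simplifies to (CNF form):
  g | ~f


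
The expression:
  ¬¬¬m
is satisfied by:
  {m: False}


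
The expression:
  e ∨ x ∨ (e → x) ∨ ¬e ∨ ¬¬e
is always true.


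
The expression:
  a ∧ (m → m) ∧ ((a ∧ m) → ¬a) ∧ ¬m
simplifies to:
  a ∧ ¬m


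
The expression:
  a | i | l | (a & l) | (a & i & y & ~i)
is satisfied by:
  {i: True, a: True, l: True}
  {i: True, a: True, l: False}
  {i: True, l: True, a: False}
  {i: True, l: False, a: False}
  {a: True, l: True, i: False}
  {a: True, l: False, i: False}
  {l: True, a: False, i: False}


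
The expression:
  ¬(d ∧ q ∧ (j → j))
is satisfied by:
  {q: False, d: False}
  {d: True, q: False}
  {q: True, d: False}


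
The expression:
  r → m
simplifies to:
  m ∨ ¬r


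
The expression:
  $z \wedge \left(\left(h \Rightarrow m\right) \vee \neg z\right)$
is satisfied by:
  {z: True, m: True, h: False}
  {z: True, h: False, m: False}
  {z: True, m: True, h: True}


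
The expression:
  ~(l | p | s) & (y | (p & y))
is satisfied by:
  {y: True, p: False, l: False, s: False}


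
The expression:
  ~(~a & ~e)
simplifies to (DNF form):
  a | e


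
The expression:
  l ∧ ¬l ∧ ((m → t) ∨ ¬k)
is never true.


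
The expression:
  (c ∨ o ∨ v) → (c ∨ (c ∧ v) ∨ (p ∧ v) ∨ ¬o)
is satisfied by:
  {c: True, p: True, v: True, o: False}
  {c: True, p: True, v: False, o: False}
  {c: True, v: True, o: False, p: False}
  {c: True, v: False, o: False, p: False}
  {p: True, v: True, o: False, c: False}
  {p: True, v: False, o: False, c: False}
  {v: True, p: False, o: False, c: False}
  {v: False, p: False, o: False, c: False}
  {c: True, p: True, o: True, v: True}
  {c: True, p: True, o: True, v: False}
  {c: True, o: True, v: True, p: False}
  {c: True, o: True, v: False, p: False}
  {p: True, o: True, v: True, c: False}


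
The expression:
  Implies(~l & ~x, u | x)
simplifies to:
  l | u | x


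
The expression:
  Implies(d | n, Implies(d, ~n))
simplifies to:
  ~d | ~n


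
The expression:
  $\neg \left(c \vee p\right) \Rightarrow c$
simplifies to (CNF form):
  $c \vee p$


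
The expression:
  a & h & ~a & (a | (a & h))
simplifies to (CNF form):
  False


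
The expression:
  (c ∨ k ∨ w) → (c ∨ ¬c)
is always true.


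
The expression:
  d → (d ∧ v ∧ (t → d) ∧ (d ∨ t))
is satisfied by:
  {v: True, d: False}
  {d: False, v: False}
  {d: True, v: True}


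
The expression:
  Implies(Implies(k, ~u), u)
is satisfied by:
  {u: True}


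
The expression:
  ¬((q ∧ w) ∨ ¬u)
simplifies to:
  u ∧ (¬q ∨ ¬w)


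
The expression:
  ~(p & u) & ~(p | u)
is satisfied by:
  {u: False, p: False}


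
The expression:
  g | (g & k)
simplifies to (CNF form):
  g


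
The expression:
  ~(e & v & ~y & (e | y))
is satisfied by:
  {y: True, v: False, e: False}
  {v: False, e: False, y: False}
  {e: True, y: True, v: False}
  {e: True, v: False, y: False}
  {y: True, v: True, e: False}
  {v: True, y: False, e: False}
  {e: True, v: True, y: True}


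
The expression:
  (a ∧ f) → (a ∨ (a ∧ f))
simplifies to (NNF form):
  True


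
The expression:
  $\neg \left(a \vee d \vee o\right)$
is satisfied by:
  {d: False, o: False, a: False}


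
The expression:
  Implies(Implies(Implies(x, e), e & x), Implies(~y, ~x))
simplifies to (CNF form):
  y | ~x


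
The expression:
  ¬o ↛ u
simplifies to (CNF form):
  u ∨ ¬o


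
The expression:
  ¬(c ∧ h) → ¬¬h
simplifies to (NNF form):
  h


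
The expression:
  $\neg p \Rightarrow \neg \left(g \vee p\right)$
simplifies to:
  $p \vee \neg g$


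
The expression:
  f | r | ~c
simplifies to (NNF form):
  f | r | ~c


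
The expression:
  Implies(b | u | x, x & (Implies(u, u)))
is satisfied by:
  {x: True, u: False, b: False}
  {x: True, b: True, u: False}
  {x: True, u: True, b: False}
  {x: True, b: True, u: True}
  {b: False, u: False, x: False}


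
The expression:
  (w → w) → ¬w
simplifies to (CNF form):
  ¬w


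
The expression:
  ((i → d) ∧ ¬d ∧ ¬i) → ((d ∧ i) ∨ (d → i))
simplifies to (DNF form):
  True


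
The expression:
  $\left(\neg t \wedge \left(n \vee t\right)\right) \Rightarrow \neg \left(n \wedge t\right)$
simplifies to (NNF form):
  $\text{True}$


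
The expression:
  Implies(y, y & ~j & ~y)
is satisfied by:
  {y: False}


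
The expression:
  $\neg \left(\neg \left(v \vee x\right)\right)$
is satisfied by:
  {x: True, v: True}
  {x: True, v: False}
  {v: True, x: False}


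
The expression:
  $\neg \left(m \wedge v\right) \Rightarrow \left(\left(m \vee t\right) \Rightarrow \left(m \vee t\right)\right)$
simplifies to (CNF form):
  $\text{True}$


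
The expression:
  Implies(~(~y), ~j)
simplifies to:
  ~j | ~y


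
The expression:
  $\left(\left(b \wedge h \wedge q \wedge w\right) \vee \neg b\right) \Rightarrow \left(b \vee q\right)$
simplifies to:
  $b \vee q$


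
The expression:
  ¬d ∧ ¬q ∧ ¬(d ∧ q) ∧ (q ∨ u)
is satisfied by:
  {u: True, q: False, d: False}


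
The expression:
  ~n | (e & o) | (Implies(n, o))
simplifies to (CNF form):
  o | ~n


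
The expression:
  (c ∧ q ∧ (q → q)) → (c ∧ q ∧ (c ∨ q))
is always true.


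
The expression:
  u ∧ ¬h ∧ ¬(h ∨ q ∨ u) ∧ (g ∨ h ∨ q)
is never true.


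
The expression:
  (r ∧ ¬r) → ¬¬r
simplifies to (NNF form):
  True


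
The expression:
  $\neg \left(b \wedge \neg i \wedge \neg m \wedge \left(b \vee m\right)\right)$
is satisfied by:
  {i: True, m: True, b: False}
  {i: True, m: False, b: False}
  {m: True, i: False, b: False}
  {i: False, m: False, b: False}
  {i: True, b: True, m: True}
  {i: True, b: True, m: False}
  {b: True, m: True, i: False}


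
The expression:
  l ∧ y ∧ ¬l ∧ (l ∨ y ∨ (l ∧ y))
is never true.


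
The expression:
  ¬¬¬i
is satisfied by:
  {i: False}


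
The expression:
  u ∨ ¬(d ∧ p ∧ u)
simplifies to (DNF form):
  True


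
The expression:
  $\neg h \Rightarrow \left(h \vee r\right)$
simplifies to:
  $h \vee r$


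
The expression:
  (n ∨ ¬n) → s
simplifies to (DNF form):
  s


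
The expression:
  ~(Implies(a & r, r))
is never true.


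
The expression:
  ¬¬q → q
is always true.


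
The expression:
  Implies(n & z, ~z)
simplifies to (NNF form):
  ~n | ~z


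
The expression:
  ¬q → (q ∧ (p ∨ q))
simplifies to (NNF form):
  q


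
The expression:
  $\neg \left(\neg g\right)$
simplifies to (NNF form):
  $g$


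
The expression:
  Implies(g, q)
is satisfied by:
  {q: True, g: False}
  {g: False, q: False}
  {g: True, q: True}


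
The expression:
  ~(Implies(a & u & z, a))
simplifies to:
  False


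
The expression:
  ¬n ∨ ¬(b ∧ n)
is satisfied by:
  {n: False, b: False}
  {b: True, n: False}
  {n: True, b: False}


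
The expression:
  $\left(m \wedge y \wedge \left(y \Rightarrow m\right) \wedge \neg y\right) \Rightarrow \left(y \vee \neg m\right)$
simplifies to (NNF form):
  $\text{True}$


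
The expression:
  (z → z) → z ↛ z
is never true.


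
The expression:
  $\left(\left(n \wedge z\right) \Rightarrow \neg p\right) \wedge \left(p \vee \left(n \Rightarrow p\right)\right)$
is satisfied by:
  {p: True, n: False, z: False}
  {p: False, n: False, z: False}
  {z: True, p: True, n: False}
  {z: True, p: False, n: False}
  {n: True, p: True, z: False}


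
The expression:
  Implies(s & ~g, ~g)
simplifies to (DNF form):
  True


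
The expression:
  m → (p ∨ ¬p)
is always true.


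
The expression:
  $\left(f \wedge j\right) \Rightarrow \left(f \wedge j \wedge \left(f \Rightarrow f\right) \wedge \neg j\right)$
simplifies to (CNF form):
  $\neg f \vee \neg j$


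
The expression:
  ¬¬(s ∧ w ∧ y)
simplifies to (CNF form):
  s ∧ w ∧ y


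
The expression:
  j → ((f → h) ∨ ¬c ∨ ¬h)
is always true.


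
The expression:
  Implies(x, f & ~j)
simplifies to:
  ~x | (f & ~j)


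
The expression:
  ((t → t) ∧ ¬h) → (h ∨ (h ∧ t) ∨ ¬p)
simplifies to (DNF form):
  h ∨ ¬p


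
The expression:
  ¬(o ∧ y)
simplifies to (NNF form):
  ¬o ∨ ¬y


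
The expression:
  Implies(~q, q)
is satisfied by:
  {q: True}


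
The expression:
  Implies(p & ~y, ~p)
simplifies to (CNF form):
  y | ~p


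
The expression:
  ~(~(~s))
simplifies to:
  ~s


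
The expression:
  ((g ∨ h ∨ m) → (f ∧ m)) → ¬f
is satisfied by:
  {g: True, h: True, m: False, f: False}
  {g: True, m: False, h: False, f: False}
  {h: True, g: False, m: False, f: False}
  {g: False, m: False, h: False, f: False}
  {g: True, m: True, h: True, f: False}
  {g: True, m: True, h: False, f: False}
  {m: True, h: True, g: False, f: False}
  {m: True, g: False, h: False, f: False}
  {f: True, h: True, g: True, m: False}
  {f: True, g: True, m: False, h: False}
  {f: True, h: True, g: False, m: False}


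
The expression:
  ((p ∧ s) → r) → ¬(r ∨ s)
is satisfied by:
  {p: True, r: False, s: False}
  {r: False, s: False, p: False}
  {p: True, s: True, r: False}


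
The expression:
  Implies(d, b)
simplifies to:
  b | ~d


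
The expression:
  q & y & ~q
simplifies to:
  False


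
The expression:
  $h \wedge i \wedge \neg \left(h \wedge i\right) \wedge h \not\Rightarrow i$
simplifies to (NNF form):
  $\text{False}$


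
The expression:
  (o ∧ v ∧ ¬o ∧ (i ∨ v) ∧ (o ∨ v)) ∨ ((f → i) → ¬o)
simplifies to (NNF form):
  (f ∧ ¬i) ∨ ¬o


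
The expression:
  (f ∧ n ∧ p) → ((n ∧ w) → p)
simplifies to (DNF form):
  True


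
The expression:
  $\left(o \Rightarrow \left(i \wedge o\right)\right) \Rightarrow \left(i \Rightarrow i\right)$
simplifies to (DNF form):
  $\text{True}$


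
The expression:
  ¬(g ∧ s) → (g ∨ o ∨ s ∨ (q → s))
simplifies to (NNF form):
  g ∨ o ∨ s ∨ ¬q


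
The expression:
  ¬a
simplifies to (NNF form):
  ¬a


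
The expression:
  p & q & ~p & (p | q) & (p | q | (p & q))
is never true.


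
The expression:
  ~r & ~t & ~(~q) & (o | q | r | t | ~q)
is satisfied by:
  {q: True, r: False, t: False}


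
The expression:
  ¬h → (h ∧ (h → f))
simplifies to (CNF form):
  h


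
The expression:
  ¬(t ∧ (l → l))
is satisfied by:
  {t: False}


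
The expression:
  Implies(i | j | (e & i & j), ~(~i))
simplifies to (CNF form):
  i | ~j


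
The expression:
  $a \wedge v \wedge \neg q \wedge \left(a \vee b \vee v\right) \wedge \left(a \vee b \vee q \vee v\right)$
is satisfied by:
  {a: True, v: True, q: False}


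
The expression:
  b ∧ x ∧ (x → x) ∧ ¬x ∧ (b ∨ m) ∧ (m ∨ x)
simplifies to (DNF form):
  False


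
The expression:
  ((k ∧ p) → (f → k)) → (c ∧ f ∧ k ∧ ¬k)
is never true.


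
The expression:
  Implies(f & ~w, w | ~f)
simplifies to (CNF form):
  w | ~f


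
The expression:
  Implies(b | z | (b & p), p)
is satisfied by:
  {p: True, b: False, z: False}
  {z: True, p: True, b: False}
  {p: True, b: True, z: False}
  {z: True, p: True, b: True}
  {z: False, b: False, p: False}


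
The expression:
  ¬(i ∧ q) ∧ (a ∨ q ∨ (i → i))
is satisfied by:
  {q: False, i: False}
  {i: True, q: False}
  {q: True, i: False}


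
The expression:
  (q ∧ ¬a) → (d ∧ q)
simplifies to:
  a ∨ d ∨ ¬q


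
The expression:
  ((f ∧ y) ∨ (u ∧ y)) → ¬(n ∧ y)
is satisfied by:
  {u: False, y: False, n: False, f: False}
  {f: True, u: False, y: False, n: False}
  {u: True, f: False, y: False, n: False}
  {f: True, u: True, y: False, n: False}
  {n: True, f: False, u: False, y: False}
  {f: True, n: True, u: False, y: False}
  {n: True, u: True, f: False, y: False}
  {f: True, n: True, u: True, y: False}
  {y: True, n: False, u: False, f: False}
  {y: True, f: True, n: False, u: False}
  {y: True, u: True, n: False, f: False}
  {f: True, y: True, u: True, n: False}
  {y: True, n: True, f: False, u: False}


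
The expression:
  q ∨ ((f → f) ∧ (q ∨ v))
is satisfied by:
  {q: True, v: True}
  {q: True, v: False}
  {v: True, q: False}


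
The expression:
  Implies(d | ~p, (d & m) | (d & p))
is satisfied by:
  {d: True, p: True, m: True}
  {d: True, p: True, m: False}
  {p: True, m: True, d: False}
  {p: True, m: False, d: False}
  {d: True, m: True, p: False}


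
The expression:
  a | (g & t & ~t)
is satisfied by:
  {a: True}


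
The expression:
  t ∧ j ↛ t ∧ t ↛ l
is never true.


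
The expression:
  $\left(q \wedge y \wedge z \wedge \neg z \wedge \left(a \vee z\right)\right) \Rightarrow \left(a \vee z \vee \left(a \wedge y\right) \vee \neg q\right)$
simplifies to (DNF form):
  $\text{True}$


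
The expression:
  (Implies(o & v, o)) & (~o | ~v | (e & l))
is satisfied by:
  {l: True, e: True, o: False, v: False}
  {l: True, e: False, o: False, v: False}
  {e: True, l: False, o: False, v: False}
  {l: False, e: False, o: False, v: False}
  {l: True, v: True, e: True, o: False}
  {l: True, v: True, e: False, o: False}
  {v: True, e: True, l: False, o: False}
  {v: True, l: False, e: False, o: False}
  {l: True, o: True, e: True, v: False}
  {l: True, o: True, e: False, v: False}
  {o: True, e: True, l: False, v: False}
  {o: True, l: False, e: False, v: False}
  {l: True, v: True, o: True, e: True}


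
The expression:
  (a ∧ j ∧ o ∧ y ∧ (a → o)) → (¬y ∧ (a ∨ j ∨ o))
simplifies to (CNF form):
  ¬a ∨ ¬j ∨ ¬o ∨ ¬y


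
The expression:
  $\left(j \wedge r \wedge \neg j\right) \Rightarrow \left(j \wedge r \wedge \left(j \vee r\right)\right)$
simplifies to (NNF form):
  $\text{True}$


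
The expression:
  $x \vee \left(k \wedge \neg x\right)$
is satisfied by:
  {x: True, k: True}
  {x: True, k: False}
  {k: True, x: False}


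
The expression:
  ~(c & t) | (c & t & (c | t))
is always true.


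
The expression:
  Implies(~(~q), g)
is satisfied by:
  {g: True, q: False}
  {q: False, g: False}
  {q: True, g: True}


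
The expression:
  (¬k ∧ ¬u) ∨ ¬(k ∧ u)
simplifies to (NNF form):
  ¬k ∨ ¬u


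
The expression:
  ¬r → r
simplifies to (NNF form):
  r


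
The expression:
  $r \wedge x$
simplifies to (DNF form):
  $r \wedge x$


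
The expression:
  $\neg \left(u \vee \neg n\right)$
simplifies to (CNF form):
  $n \wedge \neg u$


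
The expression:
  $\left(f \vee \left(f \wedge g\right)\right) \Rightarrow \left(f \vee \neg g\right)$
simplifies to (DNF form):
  $\text{True}$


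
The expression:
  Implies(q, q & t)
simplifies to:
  t | ~q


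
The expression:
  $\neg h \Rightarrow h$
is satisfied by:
  {h: True}


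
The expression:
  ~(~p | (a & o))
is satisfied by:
  {p: True, o: False, a: False}
  {a: True, p: True, o: False}
  {o: True, p: True, a: False}


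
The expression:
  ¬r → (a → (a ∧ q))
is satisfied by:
  {r: True, q: True, a: False}
  {r: True, q: False, a: False}
  {q: True, r: False, a: False}
  {r: False, q: False, a: False}
  {r: True, a: True, q: True}
  {r: True, a: True, q: False}
  {a: True, q: True, r: False}


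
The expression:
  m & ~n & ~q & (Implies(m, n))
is never true.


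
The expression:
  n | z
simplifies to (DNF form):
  n | z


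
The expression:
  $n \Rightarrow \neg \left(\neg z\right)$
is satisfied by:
  {z: True, n: False}
  {n: False, z: False}
  {n: True, z: True}


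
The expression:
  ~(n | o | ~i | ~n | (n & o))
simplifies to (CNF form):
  False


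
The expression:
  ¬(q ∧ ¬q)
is always true.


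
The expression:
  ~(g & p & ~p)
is always true.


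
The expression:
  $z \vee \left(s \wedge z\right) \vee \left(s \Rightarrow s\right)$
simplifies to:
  $\text{True}$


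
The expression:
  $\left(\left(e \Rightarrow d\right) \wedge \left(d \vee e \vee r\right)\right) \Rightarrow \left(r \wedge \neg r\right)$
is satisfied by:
  {e: True, d: False, r: False}
  {e: False, d: False, r: False}
  {r: True, e: True, d: False}


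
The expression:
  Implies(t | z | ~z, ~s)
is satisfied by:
  {s: False}


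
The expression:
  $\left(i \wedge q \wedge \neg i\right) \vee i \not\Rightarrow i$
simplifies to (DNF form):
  $\text{False}$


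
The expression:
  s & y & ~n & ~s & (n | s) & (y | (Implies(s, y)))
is never true.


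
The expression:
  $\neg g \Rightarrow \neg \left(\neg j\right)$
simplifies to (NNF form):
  $g \vee j$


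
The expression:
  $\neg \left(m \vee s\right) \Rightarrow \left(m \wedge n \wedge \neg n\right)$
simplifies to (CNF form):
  $m \vee s$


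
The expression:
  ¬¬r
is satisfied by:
  {r: True}


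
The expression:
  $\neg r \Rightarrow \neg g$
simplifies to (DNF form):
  $r \vee \neg g$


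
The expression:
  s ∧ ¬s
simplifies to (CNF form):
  False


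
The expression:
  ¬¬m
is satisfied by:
  {m: True}


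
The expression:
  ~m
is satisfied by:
  {m: False}


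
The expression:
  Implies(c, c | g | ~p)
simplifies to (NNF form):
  True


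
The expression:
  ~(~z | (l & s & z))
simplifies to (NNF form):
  z & (~l | ~s)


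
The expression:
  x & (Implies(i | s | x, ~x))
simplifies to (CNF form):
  False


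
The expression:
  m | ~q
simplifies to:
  m | ~q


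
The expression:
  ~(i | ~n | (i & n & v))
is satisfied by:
  {n: True, i: False}


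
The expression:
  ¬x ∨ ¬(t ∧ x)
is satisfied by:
  {t: False, x: False}
  {x: True, t: False}
  {t: True, x: False}


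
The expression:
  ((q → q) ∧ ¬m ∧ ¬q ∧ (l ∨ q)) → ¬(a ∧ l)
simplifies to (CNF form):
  m ∨ q ∨ ¬a ∨ ¬l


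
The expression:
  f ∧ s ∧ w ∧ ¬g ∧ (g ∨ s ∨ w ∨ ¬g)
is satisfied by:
  {s: True, w: True, f: True, g: False}


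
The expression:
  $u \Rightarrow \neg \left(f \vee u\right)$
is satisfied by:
  {u: False}


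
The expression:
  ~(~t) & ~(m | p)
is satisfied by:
  {t: True, p: False, m: False}


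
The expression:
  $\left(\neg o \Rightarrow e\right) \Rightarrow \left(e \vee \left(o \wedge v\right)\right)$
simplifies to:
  $e \vee v \vee \neg o$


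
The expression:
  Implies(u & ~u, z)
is always true.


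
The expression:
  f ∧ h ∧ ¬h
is never true.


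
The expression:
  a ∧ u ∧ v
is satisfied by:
  {a: True, u: True, v: True}


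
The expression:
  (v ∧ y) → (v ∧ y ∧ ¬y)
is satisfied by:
  {v: False, y: False}
  {y: True, v: False}
  {v: True, y: False}


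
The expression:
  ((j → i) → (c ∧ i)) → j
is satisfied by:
  {j: True, c: False, i: False}
  {j: False, c: False, i: False}
  {i: True, j: True, c: False}
  {i: True, j: False, c: False}
  {c: True, j: True, i: False}
  {c: True, j: False, i: False}
  {c: True, i: True, j: True}


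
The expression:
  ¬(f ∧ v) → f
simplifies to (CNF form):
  f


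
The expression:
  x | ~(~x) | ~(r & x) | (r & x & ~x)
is always true.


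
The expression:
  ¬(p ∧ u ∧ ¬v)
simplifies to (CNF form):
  v ∨ ¬p ∨ ¬u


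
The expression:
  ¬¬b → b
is always true.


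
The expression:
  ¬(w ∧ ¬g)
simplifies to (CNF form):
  g ∨ ¬w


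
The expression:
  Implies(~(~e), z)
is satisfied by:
  {z: True, e: False}
  {e: False, z: False}
  {e: True, z: True}


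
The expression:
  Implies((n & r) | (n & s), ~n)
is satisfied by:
  {s: False, n: False, r: False}
  {r: True, s: False, n: False}
  {s: True, r: False, n: False}
  {r: True, s: True, n: False}
  {n: True, r: False, s: False}


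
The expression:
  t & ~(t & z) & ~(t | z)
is never true.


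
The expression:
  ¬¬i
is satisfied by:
  {i: True}


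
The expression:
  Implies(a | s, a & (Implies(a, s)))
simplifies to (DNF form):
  (a & s) | (~a & ~s)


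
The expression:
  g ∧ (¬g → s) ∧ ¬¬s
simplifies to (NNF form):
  g ∧ s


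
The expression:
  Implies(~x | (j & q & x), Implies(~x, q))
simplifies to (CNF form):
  q | x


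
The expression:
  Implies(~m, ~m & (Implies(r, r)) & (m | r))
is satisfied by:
  {r: True, m: True}
  {r: True, m: False}
  {m: True, r: False}


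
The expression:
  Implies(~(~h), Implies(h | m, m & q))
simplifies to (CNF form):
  (m | ~h) & (q | ~h)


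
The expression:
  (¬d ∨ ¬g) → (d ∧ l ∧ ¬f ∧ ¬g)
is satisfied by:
  {l: True, g: True, d: True, f: False}
  {g: True, d: True, f: False, l: False}
  {l: True, g: True, f: True, d: True}
  {g: True, f: True, d: True, l: False}
  {l: True, d: True, f: False, g: False}


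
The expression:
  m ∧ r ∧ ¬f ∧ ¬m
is never true.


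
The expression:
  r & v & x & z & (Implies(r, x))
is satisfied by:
  {r: True, z: True, x: True, v: True}


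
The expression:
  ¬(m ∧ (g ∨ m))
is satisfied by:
  {m: False}


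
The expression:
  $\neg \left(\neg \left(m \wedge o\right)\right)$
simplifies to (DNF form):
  $m \wedge o$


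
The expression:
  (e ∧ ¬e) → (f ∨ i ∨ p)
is always true.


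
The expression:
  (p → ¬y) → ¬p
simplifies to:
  y ∨ ¬p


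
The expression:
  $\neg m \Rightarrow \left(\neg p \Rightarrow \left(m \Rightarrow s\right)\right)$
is always true.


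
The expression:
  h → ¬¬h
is always true.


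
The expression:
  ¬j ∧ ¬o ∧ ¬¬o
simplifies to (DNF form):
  False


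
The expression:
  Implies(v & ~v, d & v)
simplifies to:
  True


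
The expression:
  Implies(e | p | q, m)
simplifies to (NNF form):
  m | (~e & ~p & ~q)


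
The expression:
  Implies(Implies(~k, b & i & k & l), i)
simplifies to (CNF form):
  i | ~k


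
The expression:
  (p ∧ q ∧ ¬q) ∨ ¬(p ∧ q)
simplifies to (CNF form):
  ¬p ∨ ¬q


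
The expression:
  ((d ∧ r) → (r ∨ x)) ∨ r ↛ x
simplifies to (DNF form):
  True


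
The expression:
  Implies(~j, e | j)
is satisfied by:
  {e: True, j: True}
  {e: True, j: False}
  {j: True, e: False}


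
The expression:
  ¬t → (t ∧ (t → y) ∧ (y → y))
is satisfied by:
  {t: True}


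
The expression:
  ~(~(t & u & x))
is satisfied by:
  {t: True, u: True, x: True}


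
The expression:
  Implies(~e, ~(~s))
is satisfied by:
  {e: True, s: True}
  {e: True, s: False}
  {s: True, e: False}


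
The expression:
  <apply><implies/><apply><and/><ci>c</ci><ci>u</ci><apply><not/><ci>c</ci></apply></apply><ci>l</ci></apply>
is always true.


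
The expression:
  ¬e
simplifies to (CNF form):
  ¬e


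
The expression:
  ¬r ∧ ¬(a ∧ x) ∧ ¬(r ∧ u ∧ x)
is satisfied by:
  {x: False, r: False, a: False}
  {a: True, x: False, r: False}
  {x: True, a: False, r: False}


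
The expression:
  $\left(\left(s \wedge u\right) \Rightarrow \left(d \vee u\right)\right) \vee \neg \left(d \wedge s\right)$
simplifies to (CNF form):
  $\text{True}$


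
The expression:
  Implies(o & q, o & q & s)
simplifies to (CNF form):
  s | ~o | ~q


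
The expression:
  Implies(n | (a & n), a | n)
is always true.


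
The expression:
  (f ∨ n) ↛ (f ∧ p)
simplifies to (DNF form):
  (f ∧ ¬p) ∨ (n ∧ ¬f)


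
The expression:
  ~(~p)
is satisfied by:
  {p: True}


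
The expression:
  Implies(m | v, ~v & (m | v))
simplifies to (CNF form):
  ~v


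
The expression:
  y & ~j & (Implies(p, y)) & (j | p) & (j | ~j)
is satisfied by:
  {p: True, y: True, j: False}


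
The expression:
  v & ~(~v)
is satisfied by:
  {v: True}


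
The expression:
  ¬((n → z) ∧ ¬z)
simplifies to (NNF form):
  n ∨ z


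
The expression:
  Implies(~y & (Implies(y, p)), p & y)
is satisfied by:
  {y: True}


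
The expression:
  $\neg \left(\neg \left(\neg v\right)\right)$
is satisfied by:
  {v: False}


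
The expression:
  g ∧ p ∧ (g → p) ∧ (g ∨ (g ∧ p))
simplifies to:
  g ∧ p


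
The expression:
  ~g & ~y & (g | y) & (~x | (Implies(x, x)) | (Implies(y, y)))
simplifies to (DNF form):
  False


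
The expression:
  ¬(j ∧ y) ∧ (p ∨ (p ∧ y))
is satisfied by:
  {p: True, y: False, j: False}
  {j: True, p: True, y: False}
  {y: True, p: True, j: False}


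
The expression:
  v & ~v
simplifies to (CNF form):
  False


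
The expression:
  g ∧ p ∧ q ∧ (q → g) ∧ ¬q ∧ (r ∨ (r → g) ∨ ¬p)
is never true.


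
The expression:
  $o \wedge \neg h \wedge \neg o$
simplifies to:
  $\text{False}$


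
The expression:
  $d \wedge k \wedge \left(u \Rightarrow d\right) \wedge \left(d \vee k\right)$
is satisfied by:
  {d: True, k: True}


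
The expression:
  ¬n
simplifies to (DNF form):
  ¬n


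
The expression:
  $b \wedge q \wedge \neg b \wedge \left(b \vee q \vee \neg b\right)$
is never true.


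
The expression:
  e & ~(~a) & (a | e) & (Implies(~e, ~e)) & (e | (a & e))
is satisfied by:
  {a: True, e: True}


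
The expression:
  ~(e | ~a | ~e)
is never true.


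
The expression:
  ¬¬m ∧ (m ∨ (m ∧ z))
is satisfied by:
  {m: True}


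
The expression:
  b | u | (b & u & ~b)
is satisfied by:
  {b: True, u: True}
  {b: True, u: False}
  {u: True, b: False}


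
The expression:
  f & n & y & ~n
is never true.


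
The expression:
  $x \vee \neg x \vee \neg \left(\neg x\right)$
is always true.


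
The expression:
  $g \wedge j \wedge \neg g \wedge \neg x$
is never true.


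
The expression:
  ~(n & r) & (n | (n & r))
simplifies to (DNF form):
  n & ~r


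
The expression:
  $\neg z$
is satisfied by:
  {z: False}


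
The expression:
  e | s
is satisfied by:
  {e: True, s: True}
  {e: True, s: False}
  {s: True, e: False}


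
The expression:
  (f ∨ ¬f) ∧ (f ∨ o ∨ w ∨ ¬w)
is always true.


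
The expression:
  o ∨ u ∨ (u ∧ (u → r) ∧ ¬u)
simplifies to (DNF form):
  o ∨ u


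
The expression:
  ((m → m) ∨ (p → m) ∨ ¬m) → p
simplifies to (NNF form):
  p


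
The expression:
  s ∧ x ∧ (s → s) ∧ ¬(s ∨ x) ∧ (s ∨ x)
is never true.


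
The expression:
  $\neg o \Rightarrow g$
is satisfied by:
  {o: True, g: True}
  {o: True, g: False}
  {g: True, o: False}


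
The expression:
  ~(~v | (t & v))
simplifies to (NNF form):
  v & ~t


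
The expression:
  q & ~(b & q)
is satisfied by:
  {q: True, b: False}


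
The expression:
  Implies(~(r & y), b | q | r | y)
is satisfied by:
  {r: True, y: True, b: True, q: True}
  {r: True, y: True, b: True, q: False}
  {r: True, y: True, q: True, b: False}
  {r: True, y: True, q: False, b: False}
  {r: True, b: True, q: True, y: False}
  {r: True, b: True, q: False, y: False}
  {r: True, b: False, q: True, y: False}
  {r: True, b: False, q: False, y: False}
  {y: True, b: True, q: True, r: False}
  {y: True, b: True, q: False, r: False}
  {y: True, q: True, b: False, r: False}
  {y: True, q: False, b: False, r: False}
  {b: True, q: True, y: False, r: False}
  {b: True, y: False, q: False, r: False}
  {q: True, y: False, b: False, r: False}


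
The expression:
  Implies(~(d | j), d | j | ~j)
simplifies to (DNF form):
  True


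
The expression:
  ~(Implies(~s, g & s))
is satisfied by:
  {s: False}


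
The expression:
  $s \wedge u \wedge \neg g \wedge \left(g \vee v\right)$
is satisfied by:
  {s: True, u: True, v: True, g: False}


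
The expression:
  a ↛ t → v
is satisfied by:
  {t: True, v: True, a: False}
  {t: True, v: False, a: False}
  {v: True, t: False, a: False}
  {t: False, v: False, a: False}
  {a: True, t: True, v: True}
  {a: True, t: True, v: False}
  {a: True, v: True, t: False}
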